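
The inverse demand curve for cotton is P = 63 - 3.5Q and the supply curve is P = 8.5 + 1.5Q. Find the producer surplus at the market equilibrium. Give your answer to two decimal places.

89.11

Setting demand equal to supply, 54.5 = 5Q, so Q* = 10.9 and P* = 24.85.
The supply curve's price intercept is 8.5, so PS = (1/2)(Q*)(P* - 8.5) = (1/2)(10.9)(16.35) = 89.1075.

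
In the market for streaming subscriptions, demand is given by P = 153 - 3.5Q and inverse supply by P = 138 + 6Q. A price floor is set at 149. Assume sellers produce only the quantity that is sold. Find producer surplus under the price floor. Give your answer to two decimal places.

Free-market equilibrium: 153 - 3.5Q = 138 + 6Q gives Q* = 1.5789, P* = 147.4737.
At P = 149, buyers demand (153 - 149)/3.5 = 1.1429 while sellers would supply more, so the quantity traded is 1.1429 at price 149.
The supply price at Q = 1.1429 is 144.8571. PS is the trapezoid between 149 and supply over [0, 1.1429]: (1/2)[(149 - 138) + (149 - 144.8571)](1.1429) = 8.6531.

8.65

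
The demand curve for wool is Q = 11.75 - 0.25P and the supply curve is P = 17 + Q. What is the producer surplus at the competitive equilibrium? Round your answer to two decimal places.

18.00

Rewriting demand in inverse form: P = 47 - 4Q.
Setting demand equal to supply, 30 = 5Q, so Q* = 6 and P* = 23.
PS is the area between P* and the supply curve from 0 to Q*: (1/2)(6)(6) = 18.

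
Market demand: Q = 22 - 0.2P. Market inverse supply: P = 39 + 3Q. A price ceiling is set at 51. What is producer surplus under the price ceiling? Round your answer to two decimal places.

24.00

Rewriting demand in inverse form: P = 110 - 5Q.
Without the control, 110 - 5Q = 39 + 3Q so Q* = 8.875 and P* = 65.625.
At P = 51, sellers supply (51 - 39)/3 = 4 while buyers want more, so the quantity traded is 4 at price 51.
PS is the triangle above supply below 51: (1/2)(4)(51 - 39) = 24.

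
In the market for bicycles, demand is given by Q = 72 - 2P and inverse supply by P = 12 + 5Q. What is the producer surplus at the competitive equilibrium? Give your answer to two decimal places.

47.60

Rewriting demand in inverse form: P = 36 - 0.5Q.
Setting demand equal to supply, 24 = 5.5Q, so Q* = 4.3636 and P* = 33.8182.
Producer surplus is the triangle above supply below P*: (1/2)(4.3636)(33.8182 - 12) = (1/2)(4.3636)(21.8182) = 47.6033.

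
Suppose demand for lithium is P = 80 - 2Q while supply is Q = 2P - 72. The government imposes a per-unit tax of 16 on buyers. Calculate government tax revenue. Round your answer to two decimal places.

179.20

Rewriting supply in inverse form: P = 36 + 0.5Q.
Without the tax, 80 - 2Q = 36 + 0.5Q so Q* = 17.6 and P* = 44.8.
With the tax, buyers' net willingness to pay falls by 16: (80 - 16) - 2Q = 36 + 0.5Q, so Q_t = 11.2. Buyers pay P_b = 57.6; sellers receive P_s = P_b - 16 = 41.6.
Revenue is the tax times quantity traded: 16 x 11.2 = 179.2.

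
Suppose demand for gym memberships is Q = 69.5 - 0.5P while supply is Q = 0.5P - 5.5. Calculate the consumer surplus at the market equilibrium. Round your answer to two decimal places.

Rewriting demand in inverse form: P = 139 - 2Q.
Rewriting supply in inverse form: P = 11 + 2Q.
Equilibrium: 139 - 2Q = 11 + 2Q, so Q* = 32 and P* = 75.
Consumer surplus is the triangle under demand above P*: (1/2)(32)(139 - 75) = (1/2)(32)(64) = 1024.

1024.00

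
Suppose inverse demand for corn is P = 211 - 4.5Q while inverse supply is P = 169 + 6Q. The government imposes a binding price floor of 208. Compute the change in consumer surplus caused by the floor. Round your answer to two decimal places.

-35.00

Free-market equilibrium: 211 - 4.5Q = 169 + 6Q gives Q* = 4, P* = 193.
At the floor price 208, quantity demanded is (211 - 208)/4.5 = 0.6667; demand is the short side, so Q = 0.6667 trades at P = 208.
CS goes from (1/2)(4)(18) = 36 to 1 (computed as (211 - 208)(0.6667) - (1/2)(4.5)(0.6667)^2), a change of -35.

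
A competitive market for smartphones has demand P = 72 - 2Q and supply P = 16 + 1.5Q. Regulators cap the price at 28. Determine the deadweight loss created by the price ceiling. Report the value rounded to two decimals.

112.00

Without the control, 72 - 2Q = 16 + 1.5Q so Q* = 16 and P* = 40.
At P = 28, sellers supply (28 - 16)/1.5 = 8 while buyers want more, so the quantity traded is 8 at price 28.
The lost-trades triangle has base Q* - 8 = 8 and height equal to the gap between the curves at Q = 8, which is 56 - 28 = 28. DWL = (1/2)(8)(28) = 112.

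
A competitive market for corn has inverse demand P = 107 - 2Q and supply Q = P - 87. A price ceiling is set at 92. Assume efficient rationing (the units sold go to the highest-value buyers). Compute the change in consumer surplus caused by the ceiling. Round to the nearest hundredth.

5.56

Rewriting supply in inverse form: P = 87 + Q.
Free-market equilibrium: 107 - 2Q = 87 + Q gives Q* = 6.6667, P* = 93.6667.
At the ceiling price 92, quantity supplied is (92 - 87)/1 = 5; supply is the short side, so Q = 5 trades at P = 92.
CS goes from (1/2)(6.6667)(13.3333) = 44.4444 to 50 (computed as (107 - 92)(5) - (1/2)(2)(5)^2), a change of 5.5556.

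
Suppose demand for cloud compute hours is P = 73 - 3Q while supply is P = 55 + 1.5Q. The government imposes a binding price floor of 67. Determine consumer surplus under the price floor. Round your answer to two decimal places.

6.00

Free-market equilibrium: 73 - 3Q = 55 + 1.5Q gives Q* = 4, P* = 61.
At the floor price 67, quantity demanded is (73 - 67)/3 = 2; demand is the short side, so Q = 2 trades at P = 67.
CS is the triangle under demand above 67: (1/2)(2)(73 - 67) = 6.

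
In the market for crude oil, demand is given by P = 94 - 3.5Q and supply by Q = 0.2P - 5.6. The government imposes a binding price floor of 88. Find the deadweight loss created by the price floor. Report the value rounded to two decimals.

Rewriting supply in inverse form: P = 28 + 5Q.
Without the control, 94 - 3.5Q = 28 + 5Q so Q* = 7.7647 and P* = 66.8235.
At P = 88, buyers demand (94 - 88)/3.5 = 1.7143 while sellers would supply more, so the quantity traded is 1.7143 at price 88.
The lost-trades triangle has base Q* - 1.7143 = 6.0504 and height equal to the gap between the curves at Q = 1.7143, which is 88 - 36.5714 = 51.4286. DWL = (1/2)(6.0504)(51.4286) = 155.5822.

155.58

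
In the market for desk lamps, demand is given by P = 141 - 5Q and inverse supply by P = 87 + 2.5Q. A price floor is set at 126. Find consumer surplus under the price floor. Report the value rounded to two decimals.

22.50

Free-market equilibrium: 141 - 5Q = 87 + 2.5Q gives Q* = 7.2, P* = 105.
At P = 126, buyers demand (141 - 126)/5 = 3 while sellers would supply more, so the quantity traded is 3 at price 126.
CS is the triangle under demand above 126: (1/2)(3)(141 - 126) = 22.5.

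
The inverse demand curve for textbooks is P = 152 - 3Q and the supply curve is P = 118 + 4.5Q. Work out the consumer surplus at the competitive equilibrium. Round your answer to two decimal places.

30.83

Setting demand equal to supply, 34 = 7.5Q, so Q* = 4.5333 and P* = 138.4.
Consumer surplus is the triangle under demand above P*: (1/2)(4.5333)(152 - 138.4) = (1/2)(4.5333)(13.6) = 30.8267.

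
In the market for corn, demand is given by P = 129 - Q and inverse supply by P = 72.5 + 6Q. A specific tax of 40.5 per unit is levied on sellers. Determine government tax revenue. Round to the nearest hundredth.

92.57

Without the tax, 129 - Q = 72.5 + 6Q so Q* = 8.0714 and P* = 120.9286.
With the tax, sellers need 40.5 more per unit: 129 - Q = 72.5 + 6Q + 40.5, so Q_t = 2.2857. Buyers pay P_b = 126.7143; sellers receive P_s = P_b - 40.5 = 86.2143.
Tax revenue = t x Q_t = 40.5 x 2.2857 = 92.5714.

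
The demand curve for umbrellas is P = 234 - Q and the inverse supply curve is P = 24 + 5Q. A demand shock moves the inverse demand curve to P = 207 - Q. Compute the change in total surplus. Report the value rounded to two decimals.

Initial equilibrium: Q_0 = 35, P_0 = 199; CS_0 = (1/2)(35)(35) = 612.5, PS_0 = (1/2)(35)(175) = 3062.5.
New equilibrium: 207 - Q = 24 + 5Q gives Q_1 = 30.5, P_1 = 176.5; CS_1 = 465.125, PS_1 = 2325.625.
Change in total surplus = (465.125 + 2325.625) - (612.5 + 3062.5) = -884.25.

-884.25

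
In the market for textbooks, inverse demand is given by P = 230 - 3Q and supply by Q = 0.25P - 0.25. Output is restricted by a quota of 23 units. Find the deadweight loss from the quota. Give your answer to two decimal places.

Rewriting supply in inverse form: P = 1 + 4Q.
Unrestricted equilibrium: Q* = (230 - 1)/(3 + 4) = 32.7143.
At Q = 23 the demand price is 230 - 3(23) = 161 and the supply price is 1 + 4(23) = 93.
DWL = (1/2)(gap between curves at 23) x (Q* - 23) = (1/2)(68)(9.7143) = 330.2857.

330.29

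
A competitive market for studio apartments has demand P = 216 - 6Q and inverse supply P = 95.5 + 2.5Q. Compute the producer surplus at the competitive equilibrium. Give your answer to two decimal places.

Set 216 - 6Q = 95.5 + 2.5Q, which gives 120.5 = 8.5Q, so Q* = 14.1765 and P* = 216 - 6(14.1765) = 130.9412.
PS is the area between P* and the supply curve from 0 to Q*: (1/2)(14.1765)(35.4412) = 251.2154.

251.22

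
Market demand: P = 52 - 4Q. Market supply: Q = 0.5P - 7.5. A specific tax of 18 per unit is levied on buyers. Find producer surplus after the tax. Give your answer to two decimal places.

Rewriting supply in inverse form: P = 15 + 2Q.
Pre-tax equilibrium: 52 - 4Q = 15 + 2Q gives Q* = 6.1667, P* = 27.3333.
A tax on buyers shifts demand down by 18: (52 - 18) - 4Q = 15 + 2Q, so Q_t = 3.1667. Buyers pay P_b = 39.3333; sellers receive P_s = P_b - 18 = 21.3333.
PS = (1/2)(Q_t)(P_s - 15) = (1/2)(3.1667)(6.3333) = 10.0278.

10.03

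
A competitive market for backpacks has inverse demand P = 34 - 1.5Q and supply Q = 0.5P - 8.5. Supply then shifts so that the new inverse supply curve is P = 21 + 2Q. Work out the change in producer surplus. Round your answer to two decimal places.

Rewriting supply in inverse form: P = 17 + 2Q.
Initial equilibrium: Q_0 = 4.8571, P_0 = 26.7143; CS_0 = (1/2)(4.8571)(7.2857) = 17.6939, PS_0 = (1/2)(4.8571)(9.7143) = 23.5918.
New equilibrium: 34 - 1.5Q = 21 + 2Q gives Q_1 = 3.7143, P_1 = 28.4286; CS_1 = 10.3469, PS_1 = 13.7959.
Change in producer surplus = 13.7959 - 23.5918 = -9.7959.

-9.80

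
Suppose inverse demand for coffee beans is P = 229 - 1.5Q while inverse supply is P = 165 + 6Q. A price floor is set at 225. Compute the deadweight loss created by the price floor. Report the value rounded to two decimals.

Without the control, 229 - 1.5Q = 165 + 6Q so Q* = 8.5333 and P* = 216.2.
At the floor price 225, quantity demanded is (229 - 225)/1.5 = 2.6667; demand is the short side, so Q = 2.6667 trades at P = 225.
The lost-trades triangle has base Q* - 2.6667 = 5.8667 and height equal to the gap between the curves at Q = 2.6667, which is 225 - 181 = 44. DWL = (1/2)(5.8667)(44) = 129.0667.

129.07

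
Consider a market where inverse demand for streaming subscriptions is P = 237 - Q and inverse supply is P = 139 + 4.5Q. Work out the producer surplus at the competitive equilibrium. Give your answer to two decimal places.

Set 237 - Q = 139 + 4.5Q, which gives 98 = 5.5Q, so Q* = 17.8182 and P* = 237 - (17.8182) = 219.1818.
Producer surplus is the triangle above supply below P*: (1/2)(17.8182)(219.1818 - 139) = (1/2)(17.8182)(80.1818) = 714.3471.

714.35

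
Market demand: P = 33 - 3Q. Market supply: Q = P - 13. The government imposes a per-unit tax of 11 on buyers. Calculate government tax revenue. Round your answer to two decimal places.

Rewriting supply in inverse form: P = 13 + Q.
Pre-tax equilibrium: 33 - 3Q = 13 + Q gives Q* = 5, P* = 18.
With the tax, buyers' net willingness to pay falls by 11: (33 - 11) - 3Q = 13 + Q, so Q_t = 2.25. Buyers pay P_b = 26.25; sellers receive P_s = P_b - 11 = 15.25.
Revenue is the tax times quantity traded: 11 x 2.25 = 24.75.

24.75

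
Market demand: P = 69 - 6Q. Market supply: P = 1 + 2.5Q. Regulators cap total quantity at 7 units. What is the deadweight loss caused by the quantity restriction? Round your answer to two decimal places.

4.25

Without the quota, 69 - 6Q = 1 + 2.5Q gives Q* = 8.
At Q = 7 the demand price is 69 - 6(7) = 27 and the supply price is 1 + 2.5(7) = 18.5.
Deadweight loss is the triangle between the curves from 7 to 8: (1/2)(27 - 18.5)(8 - 7) = 4.25.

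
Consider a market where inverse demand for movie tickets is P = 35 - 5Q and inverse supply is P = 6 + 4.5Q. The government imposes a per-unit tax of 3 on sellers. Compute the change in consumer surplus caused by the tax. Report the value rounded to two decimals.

-4.57

Without the tax, 35 - 5Q = 6 + 4.5Q so Q* = 3.0526 and P* = 19.7368.
With the tax, sellers need 3 more per unit: 35 - 5Q = 6 + 4.5Q + 3, so Q_t = 2.7368. Buyers pay P_b = 21.3158; sellers receive P_s = P_b - 3 = 18.3158.
CS falls from (1/2)(3.0526)(15.2632) = 23.2964 to (1/2)(2.7368)(13.6842) = 18.7258, a change of -4.5706.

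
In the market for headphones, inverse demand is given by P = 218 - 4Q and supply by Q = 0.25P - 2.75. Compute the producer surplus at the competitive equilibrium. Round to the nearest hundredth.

1339.03

Rewriting supply in inverse form: P = 11 + 4Q.
Set 218 - 4Q = 11 + 4Q, which gives 207 = 8Q, so Q* = 25.875 and P* = 218 - 4(25.875) = 114.5.
PS is the area between P* and the supply curve from 0 to Q*: (1/2)(25.875)(103.5) = 1339.0312.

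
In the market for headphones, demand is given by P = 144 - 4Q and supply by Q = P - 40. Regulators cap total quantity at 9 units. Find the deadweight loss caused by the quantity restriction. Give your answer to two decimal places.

348.10

Rewriting supply in inverse form: P = 40 + Q.
Unrestricted equilibrium: Q* = (144 - 40)/(4 + 1) = 20.8.
At Q = 9 the demand price is 144 - 4(9) = 108 and the supply price is 40 + (9) = 49.
DWL = (1/2)(gap between curves at 9) x (Q* - 9) = (1/2)(59)(11.8) = 348.1.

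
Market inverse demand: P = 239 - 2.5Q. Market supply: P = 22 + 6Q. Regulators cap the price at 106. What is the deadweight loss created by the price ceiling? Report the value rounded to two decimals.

564.94

Without the control, 239 - 2.5Q = 22 + 6Q so Q* = 25.5294 and P* = 175.1765.
At P = 106, sellers supply (106 - 22)/6 = 14 while buyers want more, so the quantity traded is 14 at price 106.
The lost-trades triangle has base Q* - 14 = 11.5294 and height equal to the gap between the curves at Q = 14, which is 204 - 106 = 98. DWL = (1/2)(11.5294)(98) = 564.9412.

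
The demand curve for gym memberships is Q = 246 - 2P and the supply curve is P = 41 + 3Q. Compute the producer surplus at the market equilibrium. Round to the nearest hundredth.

823.35

Rewriting demand in inverse form: P = 123 - 0.5Q.
Set 123 - 0.5Q = 41 + 3Q, which gives 82 = 3.5Q, so Q* = 23.4286 and P* = 123 - 0.5(23.4286) = 111.2857.
The supply curve's price intercept is 41, so PS = (1/2)(Q*)(P* - 41) = (1/2)(23.4286)(70.2857) = 823.3469.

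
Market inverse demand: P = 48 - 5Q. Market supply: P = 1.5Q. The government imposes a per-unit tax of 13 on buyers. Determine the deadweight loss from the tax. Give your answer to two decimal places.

Pre-tax equilibrium: 48 - 5Q = 1.5Q gives Q* = 7.3846, P* = 11.0769.
A tax on buyers shifts demand down by 13: (48 - 13) - 5Q = 1.5Q, so Q_t = 5.3846. Buyers pay P_b = 21.0769; sellers receive P_s = P_b - 13 = 8.0769.
Deadweight loss is the triangle between the curves from Q_t to Q*: (1/2)(7.3846 - 5.3846)(13) = 13.

13.00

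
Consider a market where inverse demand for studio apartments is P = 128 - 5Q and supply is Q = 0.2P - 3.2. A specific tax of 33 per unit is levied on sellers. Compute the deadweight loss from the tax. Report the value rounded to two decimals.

Rewriting supply in inverse form: P = 16 + 5Q.
Without the tax, 128 - 5Q = 16 + 5Q so Q* = 11.2 and P* = 72.
A tax on sellers shifts supply up by 33: 128 - 5Q = 16 + 5Q + 33, so Q_t = 7.9. Buyers pay P_b = 88.5; sellers receive P_s = P_b - 33 = 55.5.
Deadweight loss is the triangle between the curves from Q_t to Q*: (1/2)(11.2 - 7.9)(33) = 54.45.

54.45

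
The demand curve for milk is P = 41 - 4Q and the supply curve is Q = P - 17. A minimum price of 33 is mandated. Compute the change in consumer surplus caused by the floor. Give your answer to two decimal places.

Rewriting supply in inverse form: P = 17 + Q.
Free-market equilibrium: 41 - 4Q = 17 + Q gives Q* = 4.8, P* = 21.8.
At the floor price 33, quantity demanded is (41 - 33)/4 = 2; demand is the short side, so Q = 2 trades at P = 33.
CS goes from (1/2)(4.8)(19.2) = 46.08 to 8 (computed as (41 - 33)(2) - (1/2)(4)(2)^2), a change of -38.08.

-38.08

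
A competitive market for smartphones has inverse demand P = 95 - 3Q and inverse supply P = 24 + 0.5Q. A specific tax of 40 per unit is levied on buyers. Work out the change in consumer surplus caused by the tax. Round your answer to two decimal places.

-499.59

Pre-tax equilibrium: 95 - 3Q = 24 + 0.5Q gives Q* = 20.2857, P* = 34.1429.
A tax on buyers shifts demand down by 40: (95 - 40) - 3Q = 24 + 0.5Q, so Q_t = 8.8571. Buyers pay P_b = 68.4286; sellers receive P_s = P_b - 40 = 28.4286.
CS falls from (1/2)(20.2857)(60.8571) = 617.2653 to (1/2)(8.8571)(26.5714) = 117.6735, a change of -499.5918.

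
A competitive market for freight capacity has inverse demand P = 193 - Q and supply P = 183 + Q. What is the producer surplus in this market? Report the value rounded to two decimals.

Setting demand equal to supply, 10 = 2Q, so Q* = 5 and P* = 188.
Producer surplus is the triangle above supply below P*: (1/2)(5)(188 - 183) = (1/2)(5)(5) = 12.5.

12.50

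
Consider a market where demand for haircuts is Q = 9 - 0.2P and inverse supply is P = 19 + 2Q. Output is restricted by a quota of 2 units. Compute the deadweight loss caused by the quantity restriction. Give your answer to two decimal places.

Rewriting demand in inverse form: P = 45 - 5Q.
Unrestricted equilibrium: Q* = (45 - 19)/(5 + 2) = 3.7143.
At Q = 2 the demand price is 45 - 5(2) = 35 and the supply price is 19 + 2(2) = 23.
DWL = (1/2)(gap between curves at 2) x (Q* - 2) = (1/2)(12)(1.7143) = 10.2857.

10.29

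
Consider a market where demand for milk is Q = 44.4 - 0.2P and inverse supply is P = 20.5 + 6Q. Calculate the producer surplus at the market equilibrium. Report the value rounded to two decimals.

Rewriting demand in inverse form: P = 222 - 5Q.
Setting demand equal to supply, 201.5 = 11Q, so Q* = 18.3182 and P* = 130.4091.
The supply curve's price intercept is 20.5, so PS = (1/2)(Q*)(P* - 20.5) = (1/2)(18.3182)(109.9091) = 1006.6674.

1006.67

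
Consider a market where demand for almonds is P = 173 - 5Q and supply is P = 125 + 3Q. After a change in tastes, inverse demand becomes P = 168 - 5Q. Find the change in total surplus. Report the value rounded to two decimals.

-28.44

Initial equilibrium: Q_0 = 6, P_0 = 143; CS_0 = (1/2)(6)(30) = 90, PS_0 = (1/2)(6)(18) = 54.
New equilibrium: 168 - 5Q = 125 + 3Q gives Q_1 = 5.375, P_1 = 141.125; CS_1 = 72.2266, PS_1 = 43.3359.
Change in total surplus = (72.2266 + 43.3359) - (90 + 54) = -28.4375.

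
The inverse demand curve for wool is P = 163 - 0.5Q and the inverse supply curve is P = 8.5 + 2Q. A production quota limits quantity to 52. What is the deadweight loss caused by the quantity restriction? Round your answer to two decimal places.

Unrestricted equilibrium: Q* = (163 - 8.5)/(0.5 + 2) = 61.8.
At Q = 52 the demand price is 163 - 0.5(52) = 137 and the supply price is 8.5 + 2(52) = 112.5.
DWL = (1/2)(gap between curves at 52) x (Q* - 52) = (1/2)(24.5)(9.8) = 120.05.

120.05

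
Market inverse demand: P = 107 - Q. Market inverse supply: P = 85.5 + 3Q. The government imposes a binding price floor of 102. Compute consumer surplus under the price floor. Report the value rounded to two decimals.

Without the control, 107 - Q = 85.5 + 3Q so Q* = 5.375 and P* = 101.625.
At P = 102, buyers demand (107 - 102)/1 = 5 while sellers would supply more, so the quantity traded is 5 at price 102.
CS is the triangle under demand above 102: (1/2)(5)(107 - 102) = 12.5.

12.50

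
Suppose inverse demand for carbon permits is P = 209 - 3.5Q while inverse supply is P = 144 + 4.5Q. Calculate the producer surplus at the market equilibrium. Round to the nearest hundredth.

148.54

Setting demand equal to supply, 65 = 8Q, so Q* = 8.125 and P* = 180.5625.
The supply curve's price intercept is 144, so PS = (1/2)(Q*)(P* - 144) = (1/2)(8.125)(36.5625) = 148.5352.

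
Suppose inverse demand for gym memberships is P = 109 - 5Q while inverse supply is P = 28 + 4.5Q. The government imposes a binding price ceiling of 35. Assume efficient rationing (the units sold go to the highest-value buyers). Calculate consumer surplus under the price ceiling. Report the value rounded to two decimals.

109.06

Without the control, 109 - 5Q = 28 + 4.5Q so Q* = 8.5263 and P* = 66.3684.
At P = 35, sellers supply (35 - 28)/4.5 = 1.5556 while buyers want more, so the quantity traded is 1.5556 at price 35.
The demand price at Q = 1.5556 is 101.2222. CS is the trapezoid between demand and 35 over [0, 1.5556]: (1/2)[(109 - 35) + (101.2222 - 35)](1.5556) = 109.0617.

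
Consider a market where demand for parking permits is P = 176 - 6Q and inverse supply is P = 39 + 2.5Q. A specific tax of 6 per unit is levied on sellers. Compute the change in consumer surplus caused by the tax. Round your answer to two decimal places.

Without the tax, 176 - 6Q = 39 + 2.5Q so Q* = 16.1176 and P* = 79.2941.
A tax on sellers shifts supply up by 6: 176 - 6Q = 39 + 2.5Q + 6, so Q_t = 15.4118. Buyers pay P_b = 83.5294; sellers receive P_s = P_b - 6 = 77.5294.
Consumers lose the trapezoid between P* and P_b out to Q_t plus the triangle from Q_t to Q*: change in CS = 712.5675 - 779.3356 = -66.7682.

-66.77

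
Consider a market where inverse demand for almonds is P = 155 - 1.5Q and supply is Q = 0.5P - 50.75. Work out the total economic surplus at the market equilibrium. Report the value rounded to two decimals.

Rewriting supply in inverse form: P = 101.5 + 2Q.
Set 155 - 1.5Q = 101.5 + 2Q, which gives 53.5 = 3.5Q, so Q* = 15.2857 and P* = 155 - 1.5(15.2857) = 132.0714.
CS = (1/2)(15.2857)(22.9286) = 175.2398 and PS = (1/2)(15.2857)(30.5714) = 233.6531, so total surplus = 408.8929.

408.89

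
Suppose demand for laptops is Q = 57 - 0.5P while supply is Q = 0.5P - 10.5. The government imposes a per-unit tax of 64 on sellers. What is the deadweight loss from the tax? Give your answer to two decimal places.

512.00

Rewriting demand in inverse form: P = 114 - 2Q.
Rewriting supply in inverse form: P = 21 + 2Q.
Pre-tax equilibrium: 114 - 2Q = 21 + 2Q gives Q* = 23.25, P* = 67.5.
A tax on sellers shifts supply up by 64: 114 - 2Q = 21 + 2Q + 64, so Q_t = 7.25. Buyers pay P_b = 99.5; sellers receive P_s = P_b - 64 = 35.5.
The welfare triangle lost has base Q* - Q_t = 16 and height t = 64, so DWL = (1/2)(16)(64) = 512.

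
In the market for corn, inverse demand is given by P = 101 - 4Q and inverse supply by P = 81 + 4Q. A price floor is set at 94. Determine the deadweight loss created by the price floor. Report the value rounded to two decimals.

2.25

Free-market equilibrium: 101 - 4Q = 81 + 4Q gives Q* = 2.5, P* = 91.
At the floor price 94, quantity demanded is (101 - 94)/4 = 1.75; demand is the short side, so Q = 1.75 trades at P = 94.
At Q = 1.75 the demand price is 94 and the supply price is 88. Deadweight loss is the triangle between the curves from 1.75 to 2.5: (1/2)(94 - 88)(2.5 - 1.75) = 2.25.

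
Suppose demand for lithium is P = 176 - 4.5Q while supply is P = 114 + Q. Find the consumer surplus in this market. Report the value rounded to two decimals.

285.92

Set 176 - 4.5Q = 114 + Q, which gives 62 = 5.5Q, so Q* = 11.2727 and P* = 176 - 4.5(11.2727) = 125.2727.
Consumer surplus is the triangle under demand above P*: (1/2)(11.2727)(176 - 125.2727) = (1/2)(11.2727)(50.7273) = 285.9174.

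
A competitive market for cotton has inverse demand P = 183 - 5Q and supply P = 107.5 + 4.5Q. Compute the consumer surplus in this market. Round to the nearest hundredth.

Setting demand equal to supply, 75.5 = 9.5Q, so Q* = 7.9474 and P* = 143.2632.
CS is the area between the demand curve and P* from 0 to Q*: (1/2)(7.9474)(39.7368) = 157.9017.

157.90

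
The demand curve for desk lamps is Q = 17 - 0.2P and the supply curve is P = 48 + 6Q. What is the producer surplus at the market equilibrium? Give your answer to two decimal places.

Rewriting demand in inverse form: P = 85 - 5Q.
Setting demand equal to supply, 37 = 11Q, so Q* = 3.3636 and P* = 68.1818.
The supply curve's price intercept is 48, so PS = (1/2)(Q*)(P* - 48) = (1/2)(3.3636)(20.1818) = 33.9421.

33.94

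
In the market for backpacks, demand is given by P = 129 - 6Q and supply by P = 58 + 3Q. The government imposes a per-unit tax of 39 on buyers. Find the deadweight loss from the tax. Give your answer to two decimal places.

84.50

Pre-tax equilibrium: 129 - 6Q = 58 + 3Q gives Q* = 7.8889, P* = 81.6667.
A tax on buyers shifts demand down by 39: (129 - 39) - 6Q = 58 + 3Q, so Q_t = 3.5556. Buyers pay P_b = 107.6667; sellers receive P_s = P_b - 39 = 68.6667.
Deadweight loss is the triangle between the curves from Q_t to Q*: (1/2)(7.8889 - 3.5556)(39) = 84.5.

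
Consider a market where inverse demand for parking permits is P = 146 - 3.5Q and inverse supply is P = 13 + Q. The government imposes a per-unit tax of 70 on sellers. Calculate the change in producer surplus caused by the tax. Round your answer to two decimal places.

Pre-tax equilibrium: 146 - 3.5Q = 13 + Q gives Q* = 29.5556, P* = 42.5556.
A tax on sellers shifts supply up by 70: 146 - 3.5Q = 13 + Q + 70, so Q_t = 14. Buyers pay P_b = 97; sellers receive P_s = P_b - 70 = 27.
PS falls from (1/2)(29.5556)(29.5556) = 436.7654 to (1/2)(14)(14) = 98, a change of -338.7654.

-338.77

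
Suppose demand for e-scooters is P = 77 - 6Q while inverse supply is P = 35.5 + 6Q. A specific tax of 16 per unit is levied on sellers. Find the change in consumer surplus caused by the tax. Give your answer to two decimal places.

-22.33

Pre-tax equilibrium: 77 - 6Q = 35.5 + 6Q gives Q* = 3.4583, P* = 56.25.
With the tax, sellers need 16 more per unit: 77 - 6Q = 35.5 + 6Q + 16, so Q_t = 2.125. Buyers pay P_b = 64.25; sellers receive P_s = P_b - 16 = 48.25.
CS falls from (1/2)(3.4583)(20.75) = 35.8802 to (1/2)(2.125)(12.75) = 13.5469, a change of -22.3333.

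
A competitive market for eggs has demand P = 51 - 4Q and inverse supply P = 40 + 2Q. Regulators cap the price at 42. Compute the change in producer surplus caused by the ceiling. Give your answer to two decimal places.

-2.36

Free-market equilibrium: 51 - 4Q = 40 + 2Q gives Q* = 1.8333, P* = 43.6667.
At the ceiling price 42, quantity supplied is (42 - 40)/2 = 1; supply is the short side, so Q = 1 trades at P = 42.
PS goes from (1/2)(1.8333)(3.6667) = 3.3611 to 1 (computed as (42 - 40)(1) - (1/2)(2)(1)^2), a change of -2.3611.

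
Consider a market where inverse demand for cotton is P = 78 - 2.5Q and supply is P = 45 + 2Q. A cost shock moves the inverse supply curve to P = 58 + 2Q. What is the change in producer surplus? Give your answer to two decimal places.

-34.02

Initial equilibrium: Q_0 = 7.3333, P_0 = 59.6667; CS_0 = (1/2)(7.3333)(18.3333) = 67.2222, PS_0 = (1/2)(7.3333)(14.6667) = 53.7778.
New equilibrium: 78 - 2.5Q = 58 + 2Q gives Q_1 = 4.4444, P_1 = 66.8889; CS_1 = 24.6914, PS_1 = 19.7531.
Change in producer surplus = 19.7531 - 53.7778 = -34.0247.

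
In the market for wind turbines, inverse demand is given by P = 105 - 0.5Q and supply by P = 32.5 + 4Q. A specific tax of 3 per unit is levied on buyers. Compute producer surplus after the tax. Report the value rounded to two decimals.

477.06

Without the tax, 105 - 0.5Q = 32.5 + 4Q so Q* = 16.1111 and P* = 96.9444.
A tax on buyers shifts demand down by 3: (105 - 3) - 0.5Q = 32.5 + 4Q, so Q_t = 15.4444. Buyers pay P_b = 97.2778; sellers receive P_s = P_b - 3 = 94.2778.
PS = (1/2)(Q_t)(P_s - 32.5) = (1/2)(15.4444)(61.7778) = 477.0617.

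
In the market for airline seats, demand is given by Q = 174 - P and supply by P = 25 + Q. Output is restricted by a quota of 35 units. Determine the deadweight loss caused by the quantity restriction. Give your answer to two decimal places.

1560.25

Rewriting demand in inverse form: P = 174 - Q.
Without the quota, 174 - Q = 25 + Q gives Q* = 74.5.
At Q = 35 the demand price is 174 - (35) = 139 and the supply price is 25 + (35) = 60.
DWL = (1/2)(gap between curves at 35) x (Q* - 35) = (1/2)(79)(39.5) = 1560.25.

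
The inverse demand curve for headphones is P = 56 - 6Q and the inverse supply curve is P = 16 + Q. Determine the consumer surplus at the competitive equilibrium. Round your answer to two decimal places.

97.96

Setting demand equal to supply, 40 = 7Q, so Q* = 5.7143 and P* = 21.7143.
Consumer surplus is the triangle under demand above P*: (1/2)(5.7143)(56 - 21.7143) = (1/2)(5.7143)(34.2857) = 97.9592.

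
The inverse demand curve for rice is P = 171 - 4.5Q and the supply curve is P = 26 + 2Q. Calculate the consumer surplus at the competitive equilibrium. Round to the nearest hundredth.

Equilibrium: 171 - 4.5Q = 26 + 2Q, so Q* = 22.3077 and P* = 70.6154.
The demand choke price is 171, so CS = (1/2)(Q*)(171 - P*) = (1/2)(22.3077)(100.3846) = 1119.6746.

1119.67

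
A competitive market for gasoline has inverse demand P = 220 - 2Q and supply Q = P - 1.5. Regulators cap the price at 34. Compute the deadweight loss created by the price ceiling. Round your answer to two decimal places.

Rewriting supply in inverse form: P = 1.5 + Q.
Free-market equilibrium: 220 - 2Q = 1.5 + Q gives Q* = 72.8333, P* = 74.3333.
At the ceiling price 34, quantity supplied is (34 - 1.5)/1 = 32.5; supply is the short side, so Q = 32.5 trades at P = 34.
The lost-trades triangle has base Q* - 32.5 = 40.3333 and height equal to the gap between the curves at Q = 32.5, which is 155 - 34 = 121. DWL = (1/2)(40.3333)(121) = 2440.1667.

2440.17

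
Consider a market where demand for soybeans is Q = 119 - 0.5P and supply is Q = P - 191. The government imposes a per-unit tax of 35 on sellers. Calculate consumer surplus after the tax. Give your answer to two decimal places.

Rewriting demand in inverse form: P = 238 - 2Q.
Rewriting supply in inverse form: P = 191 + Q.
Pre-tax equilibrium: 238 - 2Q = 191 + Q gives Q* = 15.6667, P* = 206.6667.
With the tax, sellers need 35 more per unit: 238 - 2Q = 191 + Q + 35, so Q_t = 4. Buyers pay P_b = 230; sellers receive P_s = P_b - 35 = 195.
CS = (1/2)(Q_t)(238 - P_b) = (1/2)(4)(8) = 16.

16.00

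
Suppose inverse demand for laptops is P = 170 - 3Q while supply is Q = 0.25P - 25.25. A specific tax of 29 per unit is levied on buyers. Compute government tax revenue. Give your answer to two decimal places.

Rewriting supply in inverse form: P = 101 + 4Q.
Without the tax, 170 - 3Q = 101 + 4Q so Q* = 9.8571 and P* = 140.4286.
A tax on buyers shifts demand down by 29: (170 - 29) - 3Q = 101 + 4Q, so Q_t = 5.7143. Buyers pay P_b = 152.8571; sellers receive P_s = P_b - 29 = 123.8571.
Revenue is the tax times quantity traded: 29 x 5.7143 = 165.7143.

165.71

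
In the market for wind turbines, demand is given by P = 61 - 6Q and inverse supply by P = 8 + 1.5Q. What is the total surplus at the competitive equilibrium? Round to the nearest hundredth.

Setting demand equal to supply, 53 = 7.5Q, so Q* = 7.0667 and P* = 18.6.
Total surplus is the full triangle between the curves from 0 to Q*: (1/2)(7.0667)(61 - 8) = 187.2667.

187.27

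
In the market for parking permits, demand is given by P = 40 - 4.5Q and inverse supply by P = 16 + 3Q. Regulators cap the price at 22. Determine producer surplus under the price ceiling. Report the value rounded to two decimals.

6.00

Without the control, 40 - 4.5Q = 16 + 3Q so Q* = 3.2 and P* = 25.6.
At the ceiling price 22, quantity supplied is (22 - 16)/3 = 2; supply is the short side, so Q = 2 trades at P = 22.
PS is the triangle above supply below 22: (1/2)(2)(22 - 16) = 6.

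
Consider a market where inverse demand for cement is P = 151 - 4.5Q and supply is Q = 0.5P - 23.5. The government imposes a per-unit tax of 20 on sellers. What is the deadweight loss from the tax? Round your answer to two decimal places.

30.77

Rewriting supply in inverse form: P = 47 + 2Q.
Without the tax, 151 - 4.5Q = 47 + 2Q so Q* = 16 and P* = 79.
With the tax, sellers need 20 more per unit: 151 - 4.5Q = 47 + 2Q + 20, so Q_t = 12.9231. Buyers pay P_b = 92.8462; sellers receive P_s = P_b - 20 = 72.8462.
The welfare triangle lost has base Q* - Q_t = 3.0769 and height t = 20, so DWL = (1/2)(3.0769)(20) = 30.7692.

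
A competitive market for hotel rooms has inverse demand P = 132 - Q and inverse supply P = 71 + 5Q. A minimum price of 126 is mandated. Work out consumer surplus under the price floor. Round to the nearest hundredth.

Without the control, 132 - Q = 71 + 5Q so Q* = 10.1667 and P* = 121.8333.
At the floor price 126, quantity demanded is (132 - 126)/1 = 6; demand is the short side, so Q = 6 trades at P = 126.
CS is the triangle under demand above 126: (1/2)(6)(132 - 126) = 18.

18.00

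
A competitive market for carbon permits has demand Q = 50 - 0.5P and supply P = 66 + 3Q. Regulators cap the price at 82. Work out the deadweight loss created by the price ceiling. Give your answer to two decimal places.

Rewriting demand in inverse form: P = 100 - 2Q.
Free-market equilibrium: 100 - 2Q = 66 + 3Q gives Q* = 6.8, P* = 86.4.
At the ceiling price 82, quantity supplied is (82 - 66)/3 = 5.3333; supply is the short side, so Q = 5.3333 trades at P = 82.
At Q = 5.3333 the demand price is 89.3333 and the supply price is 82. Deadweight loss is the triangle between the curves from 5.3333 to 6.8: (1/2)(89.3333 - 82)(6.8 - 5.3333) = 5.3778.

5.38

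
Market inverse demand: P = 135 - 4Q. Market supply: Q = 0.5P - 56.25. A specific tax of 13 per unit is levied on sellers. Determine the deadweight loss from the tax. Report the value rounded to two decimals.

14.08

Rewriting supply in inverse form: P = 112.5 + 2Q.
Without the tax, 135 - 4Q = 112.5 + 2Q so Q* = 3.75 and P* = 120.
With the tax, sellers need 13 more per unit: 135 - 4Q = 112.5 + 2Q + 13, so Q_t = 1.5833. Buyers pay P_b = 128.6667; sellers receive P_s = P_b - 13 = 115.6667.
Deadweight loss is the triangle between the curves from Q_t to Q*: (1/2)(3.75 - 1.5833)(13) = 14.0833.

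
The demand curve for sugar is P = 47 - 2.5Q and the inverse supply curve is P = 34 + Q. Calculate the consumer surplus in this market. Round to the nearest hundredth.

17.24

Setting demand equal to supply, 13 = 3.5Q, so Q* = 3.7143 and P* = 37.7143.
The demand choke price is 47, so CS = (1/2)(Q*)(47 - P*) = (1/2)(3.7143)(9.2857) = 17.2449.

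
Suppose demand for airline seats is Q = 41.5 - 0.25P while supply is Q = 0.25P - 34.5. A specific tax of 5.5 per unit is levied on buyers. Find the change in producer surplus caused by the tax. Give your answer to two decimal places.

-8.68

Rewriting demand in inverse form: P = 166 - 4Q.
Rewriting supply in inverse form: P = 138 + 4Q.
Pre-tax equilibrium: 166 - 4Q = 138 + 4Q gives Q* = 3.5, P* = 152.
A tax on buyers shifts demand down by 5.5: (166 - 5.5) - 4Q = 138 + 4Q, so Q_t = 2.8125. Buyers pay P_b = 154.75; sellers receive P_s = P_b - 5.5 = 149.25.
PS falls from (1/2)(3.5)(14) = 24.5 to (1/2)(2.8125)(11.25) = 15.8203, a change of -8.6797.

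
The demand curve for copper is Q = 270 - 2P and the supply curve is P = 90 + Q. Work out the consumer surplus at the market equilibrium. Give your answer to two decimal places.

225.00

Rewriting demand in inverse form: P = 135 - 0.5Q.
Setting demand equal to supply, 45 = 1.5Q, so Q* = 30 and P* = 120.
Consumer surplus is the triangle under demand above P*: (1/2)(30)(135 - 120) = (1/2)(30)(15) = 225.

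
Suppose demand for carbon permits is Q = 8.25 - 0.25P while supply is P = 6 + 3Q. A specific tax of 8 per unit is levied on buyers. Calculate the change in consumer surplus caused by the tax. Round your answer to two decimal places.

-15.02

Rewriting demand in inverse form: P = 33 - 4Q.
Without the tax, 33 - 4Q = 6 + 3Q so Q* = 3.8571 and P* = 17.5714.
With the tax, buyers' net willingness to pay falls by 8: (33 - 8) - 4Q = 6 + 3Q, so Q_t = 2.7143. Buyers pay P_b = 22.1429; sellers receive P_s = P_b - 8 = 14.1429.
CS falls from (1/2)(3.8571)(15.4286) = 29.7551 to (1/2)(2.7143)(10.8571) = 14.7347, a change of -15.0204.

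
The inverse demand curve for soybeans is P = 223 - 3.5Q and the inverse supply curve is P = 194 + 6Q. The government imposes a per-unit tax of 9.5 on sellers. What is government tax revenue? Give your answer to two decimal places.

Without the tax, 223 - 3.5Q = 194 + 6Q so Q* = 3.0526 and P* = 212.3158.
With the tax, sellers need 9.5 more per unit: 223 - 3.5Q = 194 + 6Q + 9.5, so Q_t = 2.0526. Buyers pay P_b = 215.8158; sellers receive P_s = P_b - 9.5 = 206.3158.
Revenue is the tax times quantity traded: 9.5 x 2.0526 = 19.5.

19.50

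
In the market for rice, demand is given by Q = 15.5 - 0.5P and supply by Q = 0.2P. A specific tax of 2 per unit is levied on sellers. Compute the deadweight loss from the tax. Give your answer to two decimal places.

Rewriting demand in inverse form: P = 31 - 2Q.
Rewriting supply in inverse form: P = 5Q.
Pre-tax equilibrium: 31 - 2Q = 5Q gives Q* = 4.4286, P* = 22.1429.
A tax on sellers shifts supply up by 2: 31 - 2Q = 5Q + 2, so Q_t = 4.1429. Buyers pay P_b = 22.7143; sellers receive P_s = P_b - 2 = 20.7143.
The welfare triangle lost has base Q* - Q_t = 0.2857 and height t = 2, so DWL = (1/2)(0.2857)(2) = 0.2857.

0.29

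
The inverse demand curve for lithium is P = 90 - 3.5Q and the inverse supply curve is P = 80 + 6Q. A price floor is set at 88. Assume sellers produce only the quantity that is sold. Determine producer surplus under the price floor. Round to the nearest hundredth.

Without the control, 90 - 3.5Q = 80 + 6Q so Q* = 1.0526 and P* = 86.3158.
At the floor price 88, quantity demanded is (90 - 88)/3.5 = 0.5714; demand is the short side, so Q = 0.5714 trades at P = 88.
The supply price at Q = 0.5714 is 83.4286. PS is the trapezoid between 88 and supply over [0, 0.5714]: (1/2)[(88 - 80) + (88 - 83.4286)](0.5714) = 3.5918.

3.59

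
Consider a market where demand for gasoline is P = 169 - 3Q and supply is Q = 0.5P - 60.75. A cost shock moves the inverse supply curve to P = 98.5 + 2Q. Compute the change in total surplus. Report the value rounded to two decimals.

Rewriting supply in inverse form: P = 121.5 + 2Q.
Initial equilibrium: Q_0 = 9.5, P_0 = 140.5; CS_0 = (1/2)(9.5)(28.5) = 135.375, PS_0 = (1/2)(9.5)(19) = 90.25.
New equilibrium: 169 - 3Q = 98.5 + 2Q gives Q_1 = 14.1, P_1 = 126.7; CS_1 = 298.215, PS_1 = 198.81.
Change in total surplus = (298.215 + 198.81) - (135.375 + 90.25) = 271.4.

271.40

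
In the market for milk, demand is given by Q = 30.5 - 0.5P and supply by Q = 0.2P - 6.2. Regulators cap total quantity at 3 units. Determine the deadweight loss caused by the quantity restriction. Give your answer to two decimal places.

Rewriting demand in inverse form: P = 61 - 2Q.
Rewriting supply in inverse form: P = 31 + 5Q.
Unrestricted equilibrium: Q* = (61 - 31)/(2 + 5) = 4.2857.
At Q = 3 the demand price is 61 - 2(3) = 55 and the supply price is 31 + 5(3) = 46.
DWL = (1/2)(gap between curves at 3) x (Q* - 3) = (1/2)(9)(1.2857) = 5.7857.

5.79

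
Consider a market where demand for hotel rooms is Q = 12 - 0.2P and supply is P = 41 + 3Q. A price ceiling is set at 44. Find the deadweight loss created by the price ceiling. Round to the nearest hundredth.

7.56

Rewriting demand in inverse form: P = 60 - 5Q.
Free-market equilibrium: 60 - 5Q = 41 + 3Q gives Q* = 2.375, P* = 48.125.
At P = 44, sellers supply (44 - 41)/3 = 1 while buyers want more, so the quantity traded is 1 at price 44.
At Q = 1 the demand price is 55 and the supply price is 44. Deadweight loss is the triangle between the curves from 1 to 2.375: (1/2)(55 - 44)(2.375 - 1) = 7.5625.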